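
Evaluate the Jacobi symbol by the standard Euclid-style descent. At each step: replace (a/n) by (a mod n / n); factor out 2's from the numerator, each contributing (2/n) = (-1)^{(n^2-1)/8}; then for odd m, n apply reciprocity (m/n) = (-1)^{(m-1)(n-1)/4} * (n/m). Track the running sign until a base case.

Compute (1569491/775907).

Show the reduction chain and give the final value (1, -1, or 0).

0

(1569491/775907): 1569491 mod 775907 = 17677, so (1569491/775907) = (17677/775907)
flip (17677/775907) -> (775907/17677): both odd, 17677 mod 4 = 1, 775907 mod 4 = 3, so the flip contributes +1; sign now +1
(775907/17677): 775907 mod 17677 = 15796, so (775907/17677) = (15796/17677)
factor out 2^2: 15796 = 2^2·3949; with 17677 mod 8 = 5, (2/17677) = -1; sign now +1; continue with (3949/17677)
flip (3949/17677) -> (17677/3949): both odd, 3949 mod 4 = 1, 17677 mod 4 = 1, so the flip contributes +1; sign now +1
(17677/3949): 17677 mod 3949 = 1881, so (17677/3949) = (1881/3949)
flip (1881/3949) -> (3949/1881): both odd, 1881 mod 4 = 1, 3949 mod 4 = 1, so the flip contributes +1; sign now +1
(3949/1881): 3949 mod 1881 = 187, so (3949/1881) = (187/1881)
flip (187/1881) -> (1881/187): both odd, 187 mod 4 = 3, 1881 mod 4 = 1, so the flip contributes +1; sign now +1
(1881/187): 1881 mod 187 = 11, so (1881/187) = (11/187)
flip (11/187) -> (187/11): both odd, 11 mod 4 = 3, 187 mod 4 = 3, so the flip contributes -1; sign now -1
(187/11): 187 mod 11 = 0, so (187/11) = (0/11)
reached (0/11); gcd(a, n) > 1, so (0/11) = 0 and the symbol is 0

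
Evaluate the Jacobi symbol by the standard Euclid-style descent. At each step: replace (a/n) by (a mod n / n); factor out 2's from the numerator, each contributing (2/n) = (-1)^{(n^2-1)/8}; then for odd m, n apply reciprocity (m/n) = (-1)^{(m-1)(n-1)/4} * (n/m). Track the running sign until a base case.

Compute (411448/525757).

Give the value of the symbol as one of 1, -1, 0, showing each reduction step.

-1

411448 = 2^3·51431; (2/525757) = -1 since 525757 mod 8 = 5, so (411448/525757) = (-1)^3·(51431/525757); sign now -1
reciprocity: (51431/525757) = +1·(525757/51431) since 51431 mod 4 = 3, 525757 mod 4 = 1; sign now -1
(525757/51431) = (11447/51431)   [reduce mod 51431]
reciprocity: (11447/51431) = -1·(51431/11447) since 11447 mod 4 = 3, 51431 mod 4 = 3; sign now +1
(51431/11447) = (5643/11447)   [reduce mod 11447]
reciprocity: (5643/11447) = -1·(11447/5643) since 5643 mod 4 = 3, 11447 mod 4 = 3; sign now -1
(11447/5643) = (161/5643)   [reduce mod 5643]
reciprocity: (161/5643) = +1·(5643/161) since 161 mod 4 = 1, 5643 mod 4 = 3; sign now -1
(5643/161) = (8/161)   [reduce mod 161]
8 = 2^3·1; (2/161) = +1 since 161 mod 8 = 1, so (8/161) = (+1)^3·(1/161); sign now -1
(1/161) = 1; final value = sign = -1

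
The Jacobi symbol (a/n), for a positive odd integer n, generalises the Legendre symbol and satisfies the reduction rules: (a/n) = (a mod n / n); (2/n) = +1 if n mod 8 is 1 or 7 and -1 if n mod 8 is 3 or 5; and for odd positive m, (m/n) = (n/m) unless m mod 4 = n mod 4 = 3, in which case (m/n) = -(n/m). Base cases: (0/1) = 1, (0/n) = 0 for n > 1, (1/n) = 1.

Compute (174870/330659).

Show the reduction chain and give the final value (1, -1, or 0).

174870 = 2^1·87435; (2/330659) = -1 since 330659 mod 8 = 3, so (174870/330659) = (-1)^1·(87435/330659); sign now -1
reciprocity: (87435/330659) = -1·(330659/87435) since 87435 mod 4 = 3, 330659 mod 4 = 3; sign now +1
(330659/87435) = (68354/87435)   [reduce mod 87435]
68354 = 2^1·34177; (2/87435) = -1 since 87435 mod 8 = 3, so (68354/87435) = (-1)^1·(34177/87435); sign now -1
reciprocity: (34177/87435) = +1·(87435/34177) since 34177 mod 4 = 1, 87435 mod 4 = 3; sign now -1
(87435/34177) = (19081/34177)   [reduce mod 34177]
reciprocity: (19081/34177) = +1·(34177/19081) since 19081 mod 4 = 1, 34177 mod 4 = 1; sign now -1
(34177/19081) = (15096/19081)   [reduce mod 19081]
15096 = 2^3·1887; (2/19081) = +1 since 19081 mod 8 = 1, so (15096/19081) = (+1)^3·(1887/19081); sign now -1
reciprocity: (1887/19081) = +1·(19081/1887) since 1887 mod 4 = 3, 19081 mod 4 = 1; sign now -1
(19081/1887) = (211/1887)   [reduce mod 1887]
reciprocity: (211/1887) = -1·(1887/211) since 211 mod 4 = 3, 1887 mod 4 = 3; sign now +1
(1887/211) = (199/211)   [reduce mod 211]
reciprocity: (199/211) = -1·(211/199) since 199 mod 4 = 3, 211 mod 4 = 3; sign now -1
(211/199) = (12/199)   [reduce mod 199]
12 = 2^2·3; (2/199) = +1 since 199 mod 8 = 7, so (12/199) = (+1)^2·(3/199); sign now -1
reciprocity: (3/199) = -1·(199/3) since 3 mod 4 = 3, 199 mod 4 = 3; sign now +1
(199/3) = (1/3)   [reduce mod 3]
(1/3) = 1; final value = sign = +1

1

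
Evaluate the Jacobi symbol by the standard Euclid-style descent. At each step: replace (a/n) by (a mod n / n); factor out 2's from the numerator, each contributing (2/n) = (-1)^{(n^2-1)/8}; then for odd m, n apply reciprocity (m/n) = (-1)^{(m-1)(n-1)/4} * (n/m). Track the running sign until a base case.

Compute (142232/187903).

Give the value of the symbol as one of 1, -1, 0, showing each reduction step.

142232 = 2^3·17779; (2/187903) = +1 since 187903 mod 8 = 7, so (142232/187903) = (+1)^3·(17779/187903); sign now +1
reciprocity: (17779/187903) = -1·(187903/17779) since 17779 mod 4 = 3, 187903 mod 4 = 3; sign now -1
(187903/17779) = (10113/17779)   [reduce mod 17779]
reciprocity: (10113/17779) = +1·(17779/10113) since 10113 mod 4 = 1, 17779 mod 4 = 3; sign now -1
(17779/10113) = (7666/10113)   [reduce mod 10113]
7666 = 2^1·3833; (2/10113) = +1 since 10113 mod 8 = 1, so (7666/10113) = (+1)^1·(3833/10113); sign now -1
reciprocity: (3833/10113) = +1·(10113/3833) since 3833 mod 4 = 1, 10113 mod 4 = 1; sign now -1
(10113/3833) = (2447/3833)   [reduce mod 3833]
reciprocity: (2447/3833) = +1·(3833/2447) since 2447 mod 4 = 3, 3833 mod 4 = 1; sign now -1
(3833/2447) = (1386/2447)   [reduce mod 2447]
1386 = 2^1·693; (2/2447) = +1 since 2447 mod 8 = 7, so (1386/2447) = (+1)^1·(693/2447); sign now -1
reciprocity: (693/2447) = +1·(2447/693) since 693 mod 4 = 1, 2447 mod 4 = 3; sign now -1
(2447/693) = (368/693)   [reduce mod 693]
368 = 2^4·23; (2/693) = -1 since 693 mod 8 = 5, so (368/693) = (-1)^4·(23/693); sign now -1
reciprocity: (23/693) = +1·(693/23) since 23 mod 4 = 3, 693 mod 4 = 1; sign now -1
(693/23) = (3/23)   [reduce mod 23]
reciprocity: (3/23) = -1·(23/3) since 3 mod 4 = 3, 23 mod 4 = 3; sign now +1
(23/3) = (2/3)   [reduce mod 3]
2 = 2^1·1; (2/3) = -1 since 3 mod 8 = 3, so (2/3) = (-1)^1·(1/3); sign now -1
(1/3) = 1; final value = sign = -1

-1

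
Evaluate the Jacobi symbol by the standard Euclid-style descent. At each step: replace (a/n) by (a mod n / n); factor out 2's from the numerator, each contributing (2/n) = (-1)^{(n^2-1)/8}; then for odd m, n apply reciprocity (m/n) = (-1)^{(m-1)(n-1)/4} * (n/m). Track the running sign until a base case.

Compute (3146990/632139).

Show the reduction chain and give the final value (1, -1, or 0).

1

(3146990/632139): 3146990 mod 632139 = 618434, so (3146990/632139) = (618434/632139)
factor out 2^1: 618434 = 2^1·309217; with 632139 mod 8 = 3, (2/632139) = -1; sign now -1; continue with (309217/632139)
flip (309217/632139) -> (632139/309217): both odd, 309217 mod 4 = 1, 632139 mod 4 = 3, so the flip contributes +1; sign now -1
(632139/309217): 632139 mod 309217 = 13705, so (632139/309217) = (13705/309217)
flip (13705/309217) -> (309217/13705): both odd, 13705 mod 4 = 1, 309217 mod 4 = 1, so the flip contributes +1; sign now -1
(309217/13705): 309217 mod 13705 = 7707, so (309217/13705) = (7707/13705)
flip (7707/13705) -> (13705/7707): both odd, 7707 mod 4 = 3, 13705 mod 4 = 1, so the flip contributes +1; sign now -1
(13705/7707): 13705 mod 7707 = 5998, so (13705/7707) = (5998/7707)
factor out 2^1: 5998 = 2^1·2999; with 7707 mod 8 = 3, (2/7707) = -1; sign now +1; continue with (2999/7707)
flip (2999/7707) -> (7707/2999): both odd, 2999 mod 4 = 3, 7707 mod 4 = 3, so the flip contributes -1; sign now -1
(7707/2999): 7707 mod 2999 = 1709, so (7707/2999) = (1709/2999)
flip (1709/2999) -> (2999/1709): both odd, 1709 mod 4 = 1, 2999 mod 4 = 3, so the flip contributes +1; sign now -1
(2999/1709): 2999 mod 1709 = 1290, so (2999/1709) = (1290/1709)
factor out 2^1: 1290 = 2^1·645; with 1709 mod 8 = 5, (2/1709) = -1; sign now +1; continue with (645/1709)
flip (645/1709) -> (1709/645): both odd, 645 mod 4 = 1, 1709 mod 4 = 1, so the flip contributes +1; sign now +1
(1709/645): 1709 mod 645 = 419, so (1709/645) = (419/645)
flip (419/645) -> (645/419): both odd, 419 mod 4 = 3, 645 mod 4 = 1, so the flip contributes +1; sign now +1
(645/419): 645 mod 419 = 226, so (645/419) = (226/419)
factor out 2^1: 226 = 2^1·113; with 419 mod 8 = 3, (2/419) = -1; sign now -1; continue with (113/419)
flip (113/419) -> (419/113): both odd, 113 mod 4 = 1, 419 mod 4 = 3, so the flip contributes +1; sign now -1
(419/113): 419 mod 113 = 80, so (419/113) = (80/113)
factor out 2^4: 80 = 2^4·5; with 113 mod 8 = 1, (2/113) = +1; sign now -1; continue with (5/113)
flip (5/113) -> (113/5): both odd, 5 mod 4 = 1, 113 mod 4 = 1, so the flip contributes +1; sign now -1
(113/5): 113 mod 5 = 3, so (113/5) = (3/5)
flip (3/5) -> (5/3): both odd, 3 mod 4 = 3, 5 mod 4 = 1, so the flip contributes +1; sign now -1
(5/3): 5 mod 3 = 2, so (5/3) = (2/3)
factor out 2^1: 2 = 2^1·1; with 3 mod 8 = 3, (2/3) = -1; sign now +1; continue with (1/3)
reached (1/3) = 1, so the symbol is +1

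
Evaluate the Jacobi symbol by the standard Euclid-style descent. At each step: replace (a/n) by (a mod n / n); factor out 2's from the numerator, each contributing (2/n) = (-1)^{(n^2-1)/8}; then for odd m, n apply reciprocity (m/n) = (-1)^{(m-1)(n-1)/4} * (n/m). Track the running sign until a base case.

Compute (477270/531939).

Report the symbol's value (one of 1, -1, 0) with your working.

477270 = 2^1·238635; (2/531939) = -1 since 531939 mod 8 = 3, so (477270/531939) = (-1)^1·(238635/531939); sign now -1
reciprocity: (238635/531939) = -1·(531939/238635) since 238635 mod 4 = 3, 531939 mod 4 = 3; sign now +1
(531939/238635) = (54669/238635)   [reduce mod 238635]
reciprocity: (54669/238635) = +1·(238635/54669) since 54669 mod 4 = 1, 238635 mod 4 = 3; sign now +1
(238635/54669) = (19959/54669)   [reduce mod 54669]
reciprocity: (19959/54669) = +1·(54669/19959) since 19959 mod 4 = 3, 54669 mod 4 = 1; sign now +1
(54669/19959) = (14751/19959)   [reduce mod 19959]
reciprocity: (14751/19959) = -1·(19959/14751) since 14751 mod 4 = 3, 19959 mod 4 = 3; sign now -1
(19959/14751) = (5208/14751)   [reduce mod 14751]
5208 = 2^3·651; (2/14751) = +1 since 14751 mod 8 = 7, so (5208/14751) = (+1)^3·(651/14751); sign now -1
reciprocity: (651/14751) = -1·(14751/651) since 651 mod 4 = 3, 14751 mod 4 = 3; sign now +1
(14751/651) = (429/651)   [reduce mod 651]
reciprocity: (429/651) = +1·(651/429) since 429 mod 4 = 1, 651 mod 4 = 3; sign now +1
(651/429) = (222/429)   [reduce mod 429]
222 = 2^1·111; (2/429) = -1 since 429 mod 8 = 5, so (222/429) = (-1)^1·(111/429); sign now -1
reciprocity: (111/429) = +1·(429/111) since 111 mod 4 = 3, 429 mod 4 = 1; sign now -1
(429/111) = (96/111)   [reduce mod 111]
96 = 2^5·3; (2/111) = +1 since 111 mod 8 = 7, so (96/111) = (+1)^5·(3/111); sign now -1
reciprocity: (3/111) = -1·(111/3) since 3 mod 4 = 3, 111 mod 4 = 3; sign now +1
(111/3) = (0/3)   [reduce mod 3]
(0/3) = 0   [gcd(a, n) > 1]; final value = 0

0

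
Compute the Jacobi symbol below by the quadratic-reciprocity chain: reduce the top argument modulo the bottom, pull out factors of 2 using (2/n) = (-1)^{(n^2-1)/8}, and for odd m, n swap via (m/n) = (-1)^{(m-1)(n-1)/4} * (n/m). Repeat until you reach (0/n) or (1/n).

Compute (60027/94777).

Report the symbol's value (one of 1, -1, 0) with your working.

flip (60027/94777) -> (94777/60027): both odd, 60027 mod 4 = 3, 94777 mod 4 = 1, so the flip contributes +1; sign now +1
(94777/60027): 94777 mod 60027 = 34750, so (94777/60027) = (34750/60027)
factor out 2^1: 34750 = 2^1·17375; with 60027 mod 8 = 3, (2/60027) = -1; sign now -1; continue with (17375/60027)
flip (17375/60027) -> (60027/17375): both odd, 17375 mod 4 = 3, 60027 mod 4 = 3, so the flip contributes -1; sign now +1
(60027/17375): 60027 mod 17375 = 7902, so (60027/17375) = (7902/17375)
factor out 2^1: 7902 = 2^1·3951; with 17375 mod 8 = 7, (2/17375) = +1; sign now +1; continue with (3951/17375)
flip (3951/17375) -> (17375/3951): both odd, 3951 mod 4 = 3, 17375 mod 4 = 3, so the flip contributes -1; sign now -1
(17375/3951): 17375 mod 3951 = 1571, so (17375/3951) = (1571/3951)
flip (1571/3951) -> (3951/1571): both odd, 1571 mod 4 = 3, 3951 mod 4 = 3, so the flip contributes -1; sign now +1
(3951/1571): 3951 mod 1571 = 809, so (3951/1571) = (809/1571)
flip (809/1571) -> (1571/809): both odd, 809 mod 4 = 1, 1571 mod 4 = 3, so the flip contributes +1; sign now +1
(1571/809): 1571 mod 809 = 762, so (1571/809) = (762/809)
factor out 2^1: 762 = 2^1·381; with 809 mod 8 = 1, (2/809) = +1; sign now +1; continue with (381/809)
flip (381/809) -> (809/381): both odd, 381 mod 4 = 1, 809 mod 4 = 1, so the flip contributes +1; sign now +1
(809/381): 809 mod 381 = 47, so (809/381) = (47/381)
flip (47/381) -> (381/47): both odd, 47 mod 4 = 3, 381 mod 4 = 1, so the flip contributes +1; sign now +1
(381/47): 381 mod 47 = 5, so (381/47) = (5/47)
flip (5/47) -> (47/5): both odd, 5 mod 4 = 1, 47 mod 4 = 3, so the flip contributes +1; sign now +1
(47/5): 47 mod 5 = 2, so (47/5) = (2/5)
factor out 2^1: 2 = 2^1·1; with 5 mod 8 = 5, (2/5) = -1; sign now -1; continue with (1/5)
reached (1/5) = 1, so the symbol is -1

-1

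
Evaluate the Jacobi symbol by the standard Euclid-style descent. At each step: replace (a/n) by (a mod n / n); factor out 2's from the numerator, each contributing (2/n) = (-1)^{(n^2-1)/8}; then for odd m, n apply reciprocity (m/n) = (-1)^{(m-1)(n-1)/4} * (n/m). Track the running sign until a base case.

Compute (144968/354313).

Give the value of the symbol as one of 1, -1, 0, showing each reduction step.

-1

144968 = 2^3·18121; (2/354313) = +1 since 354313 mod 8 = 1, so (144968/354313) = (+1)^3·(18121/354313); sign now +1
reciprocity: (18121/354313) = +1·(354313/18121) since 18121 mod 4 = 1, 354313 mod 4 = 1; sign now +1
(354313/18121) = (10014/18121)   [reduce mod 18121]
10014 = 2^1·5007; (2/18121) = +1 since 18121 mod 8 = 1, so (10014/18121) = (+1)^1·(5007/18121); sign now +1
reciprocity: (5007/18121) = +1·(18121/5007) since 5007 mod 4 = 3, 18121 mod 4 = 1; sign now +1
(18121/5007) = (3100/5007)   [reduce mod 5007]
3100 = 2^2·775; (2/5007) = +1 since 5007 mod 8 = 7, so (3100/5007) = (+1)^2·(775/5007); sign now +1
reciprocity: (775/5007) = -1·(5007/775) since 775 mod 4 = 3, 5007 mod 4 = 3; sign now -1
(5007/775) = (357/775)   [reduce mod 775]
reciprocity: (357/775) = +1·(775/357) since 357 mod 4 = 1, 775 mod 4 = 3; sign now -1
(775/357) = (61/357)   [reduce mod 357]
reciprocity: (61/357) = +1·(357/61) since 61 mod 4 = 1, 357 mod 4 = 1; sign now -1
(357/61) = (52/61)   [reduce mod 61]
52 = 2^2·13; (2/61) = -1 since 61 mod 8 = 5, so (52/61) = (-1)^2·(13/61); sign now -1
reciprocity: (13/61) = +1·(61/13) since 13 mod 4 = 1, 61 mod 4 = 1; sign now -1
(61/13) = (9/13)   [reduce mod 13]
reciprocity: (9/13) = +1·(13/9) since 9 mod 4 = 1, 13 mod 4 = 1; sign now -1
(13/9) = (4/9)   [reduce mod 9]
4 = 2^2·1; (2/9) = +1 since 9 mod 8 = 1, so (4/9) = (+1)^2·(1/9); sign now -1
(1/9) = 1; final value = sign = -1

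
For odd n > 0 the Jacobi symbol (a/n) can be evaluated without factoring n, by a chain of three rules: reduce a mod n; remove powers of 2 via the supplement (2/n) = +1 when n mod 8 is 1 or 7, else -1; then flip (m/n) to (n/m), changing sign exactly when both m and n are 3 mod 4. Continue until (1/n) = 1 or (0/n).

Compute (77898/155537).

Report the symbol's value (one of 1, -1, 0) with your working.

1

77898 = 2^1·38949; (2/155537) = +1 since 155537 mod 8 = 1, so (77898/155537) = (+1)^1·(38949/155537); sign now +1
reciprocity: (38949/155537) = +1·(155537/38949) since 38949 mod 4 = 1, 155537 mod 4 = 1; sign now +1
(155537/38949) = (38690/38949)   [reduce mod 38949]
38690 = 2^1·19345; (2/38949) = -1 since 38949 mod 8 = 5, so (38690/38949) = (-1)^1·(19345/38949); sign now -1
reciprocity: (19345/38949) = +1·(38949/19345) since 19345 mod 4 = 1, 38949 mod 4 = 1; sign now -1
(38949/19345) = (259/19345)   [reduce mod 19345]
reciprocity: (259/19345) = +1·(19345/259) since 259 mod 4 = 3, 19345 mod 4 = 1; sign now -1
(19345/259) = (179/259)   [reduce mod 259]
reciprocity: (179/259) = -1·(259/179) since 179 mod 4 = 3, 259 mod 4 = 3; sign now +1
(259/179) = (80/179)   [reduce mod 179]
80 = 2^4·5; (2/179) = -1 since 179 mod 8 = 3, so (80/179) = (-1)^4·(5/179); sign now +1
reciprocity: (5/179) = +1·(179/5) since 5 mod 4 = 1, 179 mod 4 = 3; sign now +1
(179/5) = (4/5)   [reduce mod 5]
4 = 2^2·1; (2/5) = -1 since 5 mod 8 = 5, so (4/5) = (-1)^2·(1/5); sign now +1
(1/5) = 1; final value = sign = +1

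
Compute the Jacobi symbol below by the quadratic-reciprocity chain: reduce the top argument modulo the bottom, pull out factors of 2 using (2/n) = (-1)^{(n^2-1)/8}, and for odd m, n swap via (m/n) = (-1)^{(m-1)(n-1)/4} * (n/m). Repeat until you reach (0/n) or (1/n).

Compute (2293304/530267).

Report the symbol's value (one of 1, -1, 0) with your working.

(2293304/530267) = (172236/530267)   [reduce mod 530267]
172236 = 2^2·43059; (2/530267) = -1 since 530267 mod 8 = 3, so (172236/530267) = (-1)^2·(43059/530267); sign now +1
reciprocity: (43059/530267) = -1·(530267/43059) since 43059 mod 4 = 3, 530267 mod 4 = 3; sign now -1
(530267/43059) = (13559/43059)   [reduce mod 43059]
reciprocity: (13559/43059) = -1·(43059/13559) since 13559 mod 4 = 3, 43059 mod 4 = 3; sign now +1
(43059/13559) = (2382/13559)   [reduce mod 13559]
2382 = 2^1·1191; (2/13559) = +1 since 13559 mod 8 = 7, so (2382/13559) = (+1)^1·(1191/13559); sign now +1
reciprocity: (1191/13559) = -1·(13559/1191) since 1191 mod 4 = 3, 13559 mod 4 = 3; sign now -1
(13559/1191) = (458/1191)   [reduce mod 1191]
458 = 2^1·229; (2/1191) = +1 since 1191 mod 8 = 7, so (458/1191) = (+1)^1·(229/1191); sign now -1
reciprocity: (229/1191) = +1·(1191/229) since 229 mod 4 = 1, 1191 mod 4 = 3; sign now -1
(1191/229) = (46/229)   [reduce mod 229]
46 = 2^1·23; (2/229) = -1 since 229 mod 8 = 5, so (46/229) = (-1)^1·(23/229); sign now +1
reciprocity: (23/229) = +1·(229/23) since 23 mod 4 = 3, 229 mod 4 = 1; sign now +1
(229/23) = (22/23)   [reduce mod 23]
22 = 2^1·11; (2/23) = +1 since 23 mod 8 = 7, so (22/23) = (+1)^1·(11/23); sign now +1
reciprocity: (11/23) = -1·(23/11) since 11 mod 4 = 3, 23 mod 4 = 3; sign now -1
(23/11) = (1/11)   [reduce mod 11]
(1/11) = 1; final value = sign = -1

-1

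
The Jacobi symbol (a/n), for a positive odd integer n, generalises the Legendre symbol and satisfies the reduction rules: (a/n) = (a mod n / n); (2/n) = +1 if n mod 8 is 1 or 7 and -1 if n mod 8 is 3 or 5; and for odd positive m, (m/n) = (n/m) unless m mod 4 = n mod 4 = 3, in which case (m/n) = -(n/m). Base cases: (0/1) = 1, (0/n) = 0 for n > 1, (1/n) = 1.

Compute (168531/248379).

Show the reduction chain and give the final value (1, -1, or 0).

flip (168531/248379) -> (248379/168531): both odd, 168531 mod 4 = 3, 248379 mod 4 = 3, so the flip contributes -1; sign now -1
(248379/168531): 248379 mod 168531 = 79848, so (248379/168531) = (79848/168531)
factor out 2^3: 79848 = 2^3·9981; with 168531 mod 8 = 3, (2/168531) = -1; sign now +1; continue with (9981/168531)
flip (9981/168531) -> (168531/9981): both odd, 9981 mod 4 = 1, 168531 mod 4 = 3, so the flip contributes +1; sign now +1
(168531/9981): 168531 mod 9981 = 8835, so (168531/9981) = (8835/9981)
flip (8835/9981) -> (9981/8835): both odd, 8835 mod 4 = 3, 9981 mod 4 = 1, so the flip contributes +1; sign now +1
(9981/8835): 9981 mod 8835 = 1146, so (9981/8835) = (1146/8835)
factor out 2^1: 1146 = 2^1·573; with 8835 mod 8 = 3, (2/8835) = -1; sign now -1; continue with (573/8835)
flip (573/8835) -> (8835/573): both odd, 573 mod 4 = 1, 8835 mod 4 = 3, so the flip contributes +1; sign now -1
(8835/573): 8835 mod 573 = 240, so (8835/573) = (240/573)
factor out 2^4: 240 = 2^4·15; with 573 mod 8 = 5, (2/573) = -1; sign now -1; continue with (15/573)
flip (15/573) -> (573/15): both odd, 15 mod 4 = 3, 573 mod 4 = 1, so the flip contributes +1; sign now -1
(573/15): 573 mod 15 = 3, so (573/15) = (3/15)
flip (3/15) -> (15/3): both odd, 3 mod 4 = 3, 15 mod 4 = 3, so the flip contributes -1; sign now +1
(15/3): 15 mod 3 = 0, so (15/3) = (0/3)
reached (0/3); gcd(a, n) > 1, so (0/3) = 0 and the symbol is 0

0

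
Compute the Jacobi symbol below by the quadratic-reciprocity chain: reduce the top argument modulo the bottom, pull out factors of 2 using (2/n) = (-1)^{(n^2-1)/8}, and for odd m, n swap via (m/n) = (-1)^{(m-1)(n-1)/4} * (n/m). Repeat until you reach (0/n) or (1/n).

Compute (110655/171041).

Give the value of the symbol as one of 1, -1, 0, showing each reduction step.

-1

flip (110655/171041) -> (171041/110655): both odd, 110655 mod 4 = 3, 171041 mod 4 = 1, so the flip contributes +1; sign now +1
(171041/110655): 171041 mod 110655 = 60386, so (171041/110655) = (60386/110655)
factor out 2^1: 60386 = 2^1·30193; with 110655 mod 8 = 7, (2/110655) = +1; sign now +1; continue with (30193/110655)
flip (30193/110655) -> (110655/30193): both odd, 30193 mod 4 = 1, 110655 mod 4 = 3, so the flip contributes +1; sign now +1
(110655/30193): 110655 mod 30193 = 20076, so (110655/30193) = (20076/30193)
factor out 2^2: 20076 = 2^2·5019; with 30193 mod 8 = 1, (2/30193) = +1; sign now +1; continue with (5019/30193)
flip (5019/30193) -> (30193/5019): both odd, 5019 mod 4 = 3, 30193 mod 4 = 1, so the flip contributes +1; sign now +1
(30193/5019): 30193 mod 5019 = 79, so (30193/5019) = (79/5019)
flip (79/5019) -> (5019/79): both odd, 79 mod 4 = 3, 5019 mod 4 = 3, so the flip contributes -1; sign now -1
(5019/79): 5019 mod 79 = 42, so (5019/79) = (42/79)
factor out 2^1: 42 = 2^1·21; with 79 mod 8 = 7, (2/79) = +1; sign now -1; continue with (21/79)
flip (21/79) -> (79/21): both odd, 21 mod 4 = 1, 79 mod 4 = 3, so the flip contributes +1; sign now -1
(79/21): 79 mod 21 = 16, so (79/21) = (16/21)
factor out 2^4: 16 = 2^4·1; with 21 mod 8 = 5, (2/21) = -1; sign now -1; continue with (1/21)
reached (1/21) = 1, so the symbol is -1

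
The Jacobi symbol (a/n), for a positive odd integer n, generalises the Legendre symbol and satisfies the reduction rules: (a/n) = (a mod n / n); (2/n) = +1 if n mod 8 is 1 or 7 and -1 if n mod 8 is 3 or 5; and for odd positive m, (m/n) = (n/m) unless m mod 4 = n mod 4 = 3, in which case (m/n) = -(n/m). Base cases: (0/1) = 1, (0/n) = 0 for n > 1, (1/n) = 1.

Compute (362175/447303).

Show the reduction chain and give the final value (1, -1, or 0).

reciprocity: (362175/447303) = -1·(447303/362175) since 362175 mod 4 = 3, 447303 mod 4 = 3; sign now -1
(447303/362175) = (85128/362175)   [reduce mod 362175]
85128 = 2^3·10641; (2/362175) = +1 since 362175 mod 8 = 7, so (85128/362175) = (+1)^3·(10641/362175); sign now -1
reciprocity: (10641/362175) = +1·(362175/10641) since 10641 mod 4 = 1, 362175 mod 4 = 3; sign now -1
(362175/10641) = (381/10641)   [reduce mod 10641]
reciprocity: (381/10641) = +1·(10641/381) since 381 mod 4 = 1, 10641 mod 4 = 1; sign now -1
(10641/381) = (354/381)   [reduce mod 381]
354 = 2^1·177; (2/381) = -1 since 381 mod 8 = 5, so (354/381) = (-1)^1·(177/381); sign now +1
reciprocity: (177/381) = +1·(381/177) since 177 mod 4 = 1, 381 mod 4 = 1; sign now +1
(381/177) = (27/177)   [reduce mod 177]
reciprocity: (27/177) = +1·(177/27) since 27 mod 4 = 3, 177 mod 4 = 1; sign now +1
(177/27) = (15/27)   [reduce mod 27]
reciprocity: (15/27) = -1·(27/15) since 15 mod 4 = 3, 27 mod 4 = 3; sign now -1
(27/15) = (12/15)   [reduce mod 15]
12 = 2^2·3; (2/15) = +1 since 15 mod 8 = 7, so (12/15) = (+1)^2·(3/15); sign now -1
reciprocity: (3/15) = -1·(15/3) since 3 mod 4 = 3, 15 mod 4 = 3; sign now +1
(15/3) = (0/3)   [reduce mod 3]
(0/3) = 0   [gcd(a, n) > 1]; final value = 0

0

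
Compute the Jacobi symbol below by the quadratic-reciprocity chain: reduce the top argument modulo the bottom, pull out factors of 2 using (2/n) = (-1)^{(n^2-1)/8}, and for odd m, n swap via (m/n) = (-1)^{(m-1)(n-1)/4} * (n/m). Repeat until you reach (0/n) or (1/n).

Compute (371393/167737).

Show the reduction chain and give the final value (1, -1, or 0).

-1

(371393/167737) = (35919/167737)   [reduce mod 167737]
reciprocity: (35919/167737) = +1·(167737/35919) since 35919 mod 4 = 3, 167737 mod 4 = 1; sign now +1
(167737/35919) = (24061/35919)   [reduce mod 35919]
reciprocity: (24061/35919) = +1·(35919/24061) since 24061 mod 4 = 1, 35919 mod 4 = 3; sign now +1
(35919/24061) = (11858/24061)   [reduce mod 24061]
11858 = 2^1·5929; (2/24061) = -1 since 24061 mod 8 = 5, so (11858/24061) = (-1)^1·(5929/24061); sign now -1
reciprocity: (5929/24061) = +1·(24061/5929) since 5929 mod 4 = 1, 24061 mod 4 = 1; sign now -1
(24061/5929) = (345/5929)   [reduce mod 5929]
reciprocity: (345/5929) = +1·(5929/345) since 345 mod 4 = 1, 5929 mod 4 = 1; sign now -1
(5929/345) = (64/345)   [reduce mod 345]
64 = 2^6·1; (2/345) = +1 since 345 mod 8 = 1, so (64/345) = (+1)^6·(1/345); sign now -1
(1/345) = 1; final value = sign = -1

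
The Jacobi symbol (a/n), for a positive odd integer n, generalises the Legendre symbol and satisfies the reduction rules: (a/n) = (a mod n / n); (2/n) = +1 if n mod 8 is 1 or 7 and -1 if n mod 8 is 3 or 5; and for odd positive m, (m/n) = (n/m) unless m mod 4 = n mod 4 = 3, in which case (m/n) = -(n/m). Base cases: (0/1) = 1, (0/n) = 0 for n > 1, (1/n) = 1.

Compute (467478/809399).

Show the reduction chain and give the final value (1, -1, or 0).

467478 = 2^1·233739; (2/809399) = +1 since 809399 mod 8 = 7, so (467478/809399) = (+1)^1·(233739/809399); sign now +1
reciprocity: (233739/809399) = -1·(809399/233739) since 233739 mod 4 = 3, 809399 mod 4 = 3; sign now -1
(809399/233739) = (108182/233739)   [reduce mod 233739]
108182 = 2^1·54091; (2/233739) = -1 since 233739 mod 8 = 3, so (108182/233739) = (-1)^1·(54091/233739); sign now +1
reciprocity: (54091/233739) = -1·(233739/54091) since 54091 mod 4 = 3, 233739 mod 4 = 3; sign now -1
(233739/54091) = (17375/54091)   [reduce mod 54091]
reciprocity: (17375/54091) = -1·(54091/17375) since 17375 mod 4 = 3, 54091 mod 4 = 3; sign now +1
(54091/17375) = (1966/17375)   [reduce mod 17375]
1966 = 2^1·983; (2/17375) = +1 since 17375 mod 8 = 7, so (1966/17375) = (+1)^1·(983/17375); sign now +1
reciprocity: (983/17375) = -1·(17375/983) since 983 mod 4 = 3, 17375 mod 4 = 3; sign now -1
(17375/983) = (664/983)   [reduce mod 983]
664 = 2^3·83; (2/983) = +1 since 983 mod 8 = 7, so (664/983) = (+1)^3·(83/983); sign now -1
reciprocity: (83/983) = -1·(983/83) since 83 mod 4 = 3, 983 mod 4 = 3; sign now +1
(983/83) = (70/83)   [reduce mod 83]
70 = 2^1·35; (2/83) = -1 since 83 mod 8 = 3, so (70/83) = (-1)^1·(35/83); sign now -1
reciprocity: (35/83) = -1·(83/35) since 35 mod 4 = 3, 83 mod 4 = 3; sign now +1
(83/35) = (13/35)   [reduce mod 35]
reciprocity: (13/35) = +1·(35/13) since 13 mod 4 = 1, 35 mod 4 = 3; sign now +1
(35/13) = (9/13)   [reduce mod 13]
reciprocity: (9/13) = +1·(13/9) since 9 mod 4 = 1, 13 mod 4 = 1; sign now +1
(13/9) = (4/9)   [reduce mod 9]
4 = 2^2·1; (2/9) = +1 since 9 mod 8 = 1, so (4/9) = (+1)^2·(1/9); sign now +1
(1/9) = 1; final value = sign = +1

1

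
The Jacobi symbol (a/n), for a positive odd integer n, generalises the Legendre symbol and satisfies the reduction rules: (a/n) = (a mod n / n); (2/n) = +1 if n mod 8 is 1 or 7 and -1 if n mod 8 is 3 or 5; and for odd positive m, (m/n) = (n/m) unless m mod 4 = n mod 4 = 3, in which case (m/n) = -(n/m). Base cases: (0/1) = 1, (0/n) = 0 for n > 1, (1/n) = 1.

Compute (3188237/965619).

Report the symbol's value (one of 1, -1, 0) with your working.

(3188237/965619): 3188237 mod 965619 = 291380, so (3188237/965619) = (291380/965619)
factor out 2^2: 291380 = 2^2·72845; with 965619 mod 8 = 3, (2/965619) = -1; sign now +1; continue with (72845/965619)
flip (72845/965619) -> (965619/72845): both odd, 72845 mod 4 = 1, 965619 mod 4 = 3, so the flip contributes +1; sign now +1
(965619/72845): 965619 mod 72845 = 18634, so (965619/72845) = (18634/72845)
factor out 2^1: 18634 = 2^1·9317; with 72845 mod 8 = 5, (2/72845) = -1; sign now -1; continue with (9317/72845)
flip (9317/72845) -> (72845/9317): both odd, 9317 mod 4 = 1, 72845 mod 4 = 1, so the flip contributes +1; sign now -1
(72845/9317): 72845 mod 9317 = 7626, so (72845/9317) = (7626/9317)
factor out 2^1: 7626 = 2^1·3813; with 9317 mod 8 = 5, (2/9317) = -1; sign now +1; continue with (3813/9317)
flip (3813/9317) -> (9317/3813): both odd, 3813 mod 4 = 1, 9317 mod 4 = 1, so the flip contributes +1; sign now +1
(9317/3813): 9317 mod 3813 = 1691, so (9317/3813) = (1691/3813)
flip (1691/3813) -> (3813/1691): both odd, 1691 mod 4 = 3, 3813 mod 4 = 1, so the flip contributes +1; sign now +1
(3813/1691): 3813 mod 1691 = 431, so (3813/1691) = (431/1691)
flip (431/1691) -> (1691/431): both odd, 431 mod 4 = 3, 1691 mod 4 = 3, so the flip contributes -1; sign now -1
(1691/431): 1691 mod 431 = 398, so (1691/431) = (398/431)
factor out 2^1: 398 = 2^1·199; with 431 mod 8 = 7, (2/431) = +1; sign now -1; continue with (199/431)
flip (199/431) -> (431/199): both odd, 199 mod 4 = 3, 431 mod 4 = 3, so the flip contributes -1; sign now +1
(431/199): 431 mod 199 = 33, so (431/199) = (33/199)
flip (33/199) -> (199/33): both odd, 33 mod 4 = 1, 199 mod 4 = 3, so the flip contributes +1; sign now +1
(199/33): 199 mod 33 = 1, so (199/33) = (1/33)
reached (1/33) = 1, so the symbol is +1

1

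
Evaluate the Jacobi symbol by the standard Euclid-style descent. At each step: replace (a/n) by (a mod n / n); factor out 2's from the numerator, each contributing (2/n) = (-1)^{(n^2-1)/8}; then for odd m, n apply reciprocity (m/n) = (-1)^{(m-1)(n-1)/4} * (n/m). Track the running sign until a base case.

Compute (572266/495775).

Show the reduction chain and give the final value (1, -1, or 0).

(572266/495775) = (76491/495775)   [reduce mod 495775]
reciprocity: (76491/495775) = -1·(495775/76491) since 76491 mod 4 = 3, 495775 mod 4 = 3; sign now -1
(495775/76491) = (36829/76491)   [reduce mod 76491]
reciprocity: (36829/76491) = +1·(76491/36829) since 36829 mod 4 = 1, 76491 mod 4 = 3; sign now -1
(76491/36829) = (2833/36829)   [reduce mod 36829]
reciprocity: (2833/36829) = +1·(36829/2833) since 2833 mod 4 = 1, 36829 mod 4 = 1; sign now -1
(36829/2833) = (0/2833)   [reduce mod 2833]
(0/2833) = 0   [gcd(a, n) > 1]; final value = 0

0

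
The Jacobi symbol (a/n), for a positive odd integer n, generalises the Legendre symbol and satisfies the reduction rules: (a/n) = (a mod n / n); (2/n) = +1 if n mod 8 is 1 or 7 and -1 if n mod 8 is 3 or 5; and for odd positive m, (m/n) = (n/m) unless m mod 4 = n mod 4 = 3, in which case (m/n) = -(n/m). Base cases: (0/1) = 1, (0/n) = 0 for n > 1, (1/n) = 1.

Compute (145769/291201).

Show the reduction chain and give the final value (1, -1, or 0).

flip (145769/291201) -> (291201/145769): both odd, 145769 mod 4 = 1, 291201 mod 4 = 1, so the flip contributes +1; sign now +1
(291201/145769): 291201 mod 145769 = 145432, so (291201/145769) = (145432/145769)
factor out 2^3: 145432 = 2^3·18179; with 145769 mod 8 = 1, (2/145769) = +1; sign now +1; continue with (18179/145769)
flip (18179/145769) -> (145769/18179): both odd, 18179 mod 4 = 3, 145769 mod 4 = 1, so the flip contributes +1; sign now +1
(145769/18179): 145769 mod 18179 = 337, so (145769/18179) = (337/18179)
flip (337/18179) -> (18179/337): both odd, 337 mod 4 = 1, 18179 mod 4 = 3, so the flip contributes +1; sign now +1
(18179/337): 18179 mod 337 = 318, so (18179/337) = (318/337)
factor out 2^1: 318 = 2^1·159; with 337 mod 8 = 1, (2/337) = +1; sign now +1; continue with (159/337)
flip (159/337) -> (337/159): both odd, 159 mod 4 = 3, 337 mod 4 = 1, so the flip contributes +1; sign now +1
(337/159): 337 mod 159 = 19, so (337/159) = (19/159)
flip (19/159) -> (159/19): both odd, 19 mod 4 = 3, 159 mod 4 = 3, so the flip contributes -1; sign now -1
(159/19): 159 mod 19 = 7, so (159/19) = (7/19)
flip (7/19) -> (19/7): both odd, 7 mod 4 = 3, 19 mod 4 = 3, so the flip contributes -1; sign now +1
(19/7): 19 mod 7 = 5, so (19/7) = (5/7)
flip (5/7) -> (7/5): both odd, 5 mod 4 = 1, 7 mod 4 = 3, so the flip contributes +1; sign now +1
(7/5): 7 mod 5 = 2, so (7/5) = (2/5)
factor out 2^1: 2 = 2^1·1; with 5 mod 8 = 5, (2/5) = -1; sign now -1; continue with (1/5)
reached (1/5) = 1, so the symbol is -1

-1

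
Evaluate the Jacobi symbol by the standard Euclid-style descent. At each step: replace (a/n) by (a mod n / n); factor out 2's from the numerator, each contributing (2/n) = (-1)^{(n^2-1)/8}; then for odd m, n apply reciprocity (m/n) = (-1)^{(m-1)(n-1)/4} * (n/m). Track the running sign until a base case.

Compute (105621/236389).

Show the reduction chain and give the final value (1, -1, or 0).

reciprocity: (105621/236389) = +1·(236389/105621) since 105621 mod 4 = 1, 236389 mod 4 = 1; sign now +1
(236389/105621) = (25147/105621)   [reduce mod 105621]
reciprocity: (25147/105621) = +1·(105621/25147) since 25147 mod 4 = 3, 105621 mod 4 = 1; sign now +1
(105621/25147) = (5033/25147)   [reduce mod 25147]
reciprocity: (5033/25147) = +1·(25147/5033) since 5033 mod 4 = 1, 25147 mod 4 = 3; sign now +1
(25147/5033) = (5015/5033)   [reduce mod 5033]
reciprocity: (5015/5033) = +1·(5033/5015) since 5015 mod 4 = 3, 5033 mod 4 = 1; sign now +1
(5033/5015) = (18/5015)   [reduce mod 5015]
18 = 2^1·9; (2/5015) = +1 since 5015 mod 8 = 7, so (18/5015) = (+1)^1·(9/5015); sign now +1
reciprocity: (9/5015) = +1·(5015/9) since 9 mod 4 = 1, 5015 mod 4 = 3; sign now +1
(5015/9) = (2/9)   [reduce mod 9]
2 = 2^1·1; (2/9) = +1 since 9 mod 8 = 1, so (2/9) = (+1)^1·(1/9); sign now +1
(1/9) = 1; final value = sign = +1

1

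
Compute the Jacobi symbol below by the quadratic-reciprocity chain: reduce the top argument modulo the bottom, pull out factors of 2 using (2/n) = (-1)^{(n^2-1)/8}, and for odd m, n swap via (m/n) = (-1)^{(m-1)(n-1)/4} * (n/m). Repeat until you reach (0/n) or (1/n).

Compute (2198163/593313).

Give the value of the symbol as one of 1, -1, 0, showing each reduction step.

(2198163/593313) = (418224/593313)   [reduce mod 593313]
418224 = 2^4·26139; (2/593313) = +1 since 593313 mod 8 = 1, so (418224/593313) = (+1)^4·(26139/593313); sign now +1
reciprocity: (26139/593313) = +1·(593313/26139) since 26139 mod 4 = 3, 593313 mod 4 = 1; sign now +1
(593313/26139) = (18255/26139)   [reduce mod 26139]
reciprocity: (18255/26139) = -1·(26139/18255) since 18255 mod 4 = 3, 26139 mod 4 = 3; sign now -1
(26139/18255) = (7884/18255)   [reduce mod 18255]
7884 = 2^2·1971; (2/18255) = +1 since 18255 mod 8 = 7, so (7884/18255) = (+1)^2·(1971/18255); sign now -1
reciprocity: (1971/18255) = -1·(18255/1971) since 1971 mod 4 = 3, 18255 mod 4 = 3; sign now +1
(18255/1971) = (516/1971)   [reduce mod 1971]
516 = 2^2·129; (2/1971) = -1 since 1971 mod 8 = 3, so (516/1971) = (-1)^2·(129/1971); sign now +1
reciprocity: (129/1971) = +1·(1971/129) since 129 mod 4 = 1, 1971 mod 4 = 3; sign now +1
(1971/129) = (36/129)   [reduce mod 129]
36 = 2^2·9; (2/129) = +1 since 129 mod 8 = 1, so (36/129) = (+1)^2·(9/129); sign now +1
reciprocity: (9/129) = +1·(129/9) since 9 mod 4 = 1, 129 mod 4 = 1; sign now +1
(129/9) = (3/9)   [reduce mod 9]
reciprocity: (3/9) = +1·(9/3) since 3 mod 4 = 3, 9 mod 4 = 1; sign now +1
(9/3) = (0/3)   [reduce mod 3]
(0/3) = 0   [gcd(a, n) > 1]; final value = 0

0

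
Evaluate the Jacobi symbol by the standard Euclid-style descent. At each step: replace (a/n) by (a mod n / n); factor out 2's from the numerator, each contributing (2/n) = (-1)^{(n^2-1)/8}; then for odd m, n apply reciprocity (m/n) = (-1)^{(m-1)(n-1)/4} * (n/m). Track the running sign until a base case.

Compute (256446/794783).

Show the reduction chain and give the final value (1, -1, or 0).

factor out 2^1: 256446 = 2^1·128223; with 794783 mod 8 = 7, (2/794783) = +1; sign now +1; continue with (128223/794783)
flip (128223/794783) -> (794783/128223): both odd, 128223 mod 4 = 3, 794783 mod 4 = 3, so the flip contributes -1; sign now -1
(794783/128223): 794783 mod 128223 = 25445, so (794783/128223) = (25445/128223)
flip (25445/128223) -> (128223/25445): both odd, 25445 mod 4 = 1, 128223 mod 4 = 3, so the flip contributes +1; sign now -1
(128223/25445): 128223 mod 25445 = 998, so (128223/25445) = (998/25445)
factor out 2^1: 998 = 2^1·499; with 25445 mod 8 = 5, (2/25445) = -1; sign now +1; continue with (499/25445)
flip (499/25445) -> (25445/499): both odd, 499 mod 4 = 3, 25445 mod 4 = 1, so the flip contributes +1; sign now +1
(25445/499): 25445 mod 499 = 495, so (25445/499) = (495/499)
flip (495/499) -> (499/495): both odd, 495 mod 4 = 3, 499 mod 4 = 3, so the flip contributes -1; sign now -1
(499/495): 499 mod 495 = 4, so (499/495) = (4/495)
factor out 2^2: 4 = 2^2·1; with 495 mod 8 = 7, (2/495) = +1; sign now -1; continue with (1/495)
reached (1/495) = 1, so the symbol is -1

-1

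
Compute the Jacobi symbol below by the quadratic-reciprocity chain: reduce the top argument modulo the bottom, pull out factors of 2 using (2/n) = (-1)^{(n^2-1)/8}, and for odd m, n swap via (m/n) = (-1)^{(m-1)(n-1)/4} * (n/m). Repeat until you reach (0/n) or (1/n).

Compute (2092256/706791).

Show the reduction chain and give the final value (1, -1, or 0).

-1

(2092256/706791) = (678674/706791)   [reduce mod 706791]
678674 = 2^1·339337; (2/706791) = +1 since 706791 mod 8 = 7, so (678674/706791) = (+1)^1·(339337/706791); sign now +1
reciprocity: (339337/706791) = +1·(706791/339337) since 339337 mod 4 = 1, 706791 mod 4 = 3; sign now +1
(706791/339337) = (28117/339337)   [reduce mod 339337]
reciprocity: (28117/339337) = +1·(339337/28117) since 28117 mod 4 = 1, 339337 mod 4 = 1; sign now +1
(339337/28117) = (1933/28117)   [reduce mod 28117]
reciprocity: (1933/28117) = +1·(28117/1933) since 1933 mod 4 = 1, 28117 mod 4 = 1; sign now +1
(28117/1933) = (1055/1933)   [reduce mod 1933]
reciprocity: (1055/1933) = +1·(1933/1055) since 1055 mod 4 = 3, 1933 mod 4 = 1; sign now +1
(1933/1055) = (878/1055)   [reduce mod 1055]
878 = 2^1·439; (2/1055) = +1 since 1055 mod 8 = 7, so (878/1055) = (+1)^1·(439/1055); sign now +1
reciprocity: (439/1055) = -1·(1055/439) since 439 mod 4 = 3, 1055 mod 4 = 3; sign now -1
(1055/439) = (177/439)   [reduce mod 439]
reciprocity: (177/439) = +1·(439/177) since 177 mod 4 = 1, 439 mod 4 = 3; sign now -1
(439/177) = (85/177)   [reduce mod 177]
reciprocity: (85/177) = +1·(177/85) since 85 mod 4 = 1, 177 mod 4 = 1; sign now -1
(177/85) = (7/85)   [reduce mod 85]
reciprocity: (7/85) = +1·(85/7) since 7 mod 4 = 3, 85 mod 4 = 1; sign now -1
(85/7) = (1/7)   [reduce mod 7]
(1/7) = 1; final value = sign = -1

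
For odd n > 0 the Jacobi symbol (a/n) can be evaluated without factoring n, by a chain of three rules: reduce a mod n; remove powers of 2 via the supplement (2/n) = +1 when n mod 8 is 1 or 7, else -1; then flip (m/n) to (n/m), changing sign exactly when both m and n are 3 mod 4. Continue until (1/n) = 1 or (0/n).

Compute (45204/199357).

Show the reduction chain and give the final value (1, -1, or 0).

factor out 2^2: 45204 = 2^2·11301; with 199357 mod 8 = 5, (2/199357) = -1; sign now +1; continue with (11301/199357)
flip (11301/199357) -> (199357/11301): both odd, 11301 mod 4 = 1, 199357 mod 4 = 1, so the flip contributes +1; sign now +1
(199357/11301): 199357 mod 11301 = 7240, so (199357/11301) = (7240/11301)
factor out 2^3: 7240 = 2^3·905; with 11301 mod 8 = 5, (2/11301) = -1; sign now -1; continue with (905/11301)
flip (905/11301) -> (11301/905): both odd, 905 mod 4 = 1, 11301 mod 4 = 1, so the flip contributes +1; sign now -1
(11301/905): 11301 mod 905 = 441, so (11301/905) = (441/905)
flip (441/905) -> (905/441): both odd, 441 mod 4 = 1, 905 mod 4 = 1, so the flip contributes +1; sign now -1
(905/441): 905 mod 441 = 23, so (905/441) = (23/441)
flip (23/441) -> (441/23): both odd, 23 mod 4 = 3, 441 mod 4 = 1, so the flip contributes +1; sign now -1
(441/23): 441 mod 23 = 4, so (441/23) = (4/23)
factor out 2^2: 4 = 2^2·1; with 23 mod 8 = 7, (2/23) = +1; sign now -1; continue with (1/23)
reached (1/23) = 1, so the symbol is -1

-1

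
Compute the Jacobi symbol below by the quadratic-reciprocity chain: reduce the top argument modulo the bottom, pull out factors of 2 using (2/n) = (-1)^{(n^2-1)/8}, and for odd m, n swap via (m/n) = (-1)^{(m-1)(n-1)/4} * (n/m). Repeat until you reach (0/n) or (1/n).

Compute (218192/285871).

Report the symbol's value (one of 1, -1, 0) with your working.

factor out 2^4: 218192 = 2^4·13637; with 285871 mod 8 = 7, (2/285871) = +1; sign now +1; continue with (13637/285871)
flip (13637/285871) -> (285871/13637): both odd, 13637 mod 4 = 1, 285871 mod 4 = 3, so the flip contributes +1; sign now +1
(285871/13637): 285871 mod 13637 = 13131, so (285871/13637) = (13131/13637)
flip (13131/13637) -> (13637/13131): both odd, 13131 mod 4 = 3, 13637 mod 4 = 1, so the flip contributes +1; sign now +1
(13637/13131): 13637 mod 13131 = 506, so (13637/13131) = (506/13131)
factor out 2^1: 506 = 2^1·253; with 13131 mod 8 = 3, (2/13131) = -1; sign now -1; continue with (253/13131)
flip (253/13131) -> (13131/253): both odd, 253 mod 4 = 1, 13131 mod 4 = 3, so the flip contributes +1; sign now -1
(13131/253): 13131 mod 253 = 228, so (13131/253) = (228/253)
factor out 2^2: 228 = 2^2·57; with 253 mod 8 = 5, (2/253) = -1; sign now -1; continue with (57/253)
flip (57/253) -> (253/57): both odd, 57 mod 4 = 1, 253 mod 4 = 1, so the flip contributes +1; sign now -1
(253/57): 253 mod 57 = 25, so (253/57) = (25/57)
flip (25/57) -> (57/25): both odd, 25 mod 4 = 1, 57 mod 4 = 1, so the flip contributes +1; sign now -1
(57/25): 57 mod 25 = 7, so (57/25) = (7/25)
flip (7/25) -> (25/7): both odd, 7 mod 4 = 3, 25 mod 4 = 1, so the flip contributes +1; sign now -1
(25/7): 25 mod 7 = 4, so (25/7) = (4/7)
factor out 2^2: 4 = 2^2·1; with 7 mod 8 = 7, (2/7) = +1; sign now -1; continue with (1/7)
reached (1/7) = 1, so the symbol is -1

-1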